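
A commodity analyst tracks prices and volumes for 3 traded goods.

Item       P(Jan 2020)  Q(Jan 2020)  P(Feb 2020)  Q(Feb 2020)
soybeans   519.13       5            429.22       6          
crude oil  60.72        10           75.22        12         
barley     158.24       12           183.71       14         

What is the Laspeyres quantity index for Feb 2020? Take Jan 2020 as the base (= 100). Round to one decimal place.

118.8

Laspeyres quantity index uses base-period prices as weights.
ΣP(Jan 2020)·Q(Feb 2020) = 519.13×6 + 60.72×12 + 158.24×14 = 3114.78 + 728.64 + 2215.36 = 6058.78
ΣP(Jan 2020)·Q(Jan 2020) = 519.13×5 + 60.72×10 + 158.24×12 = 2595.65 + 607.2 + 1898.88 = 5101.73
Index = 6058.78 / 5101.73 × 100 = 118.7593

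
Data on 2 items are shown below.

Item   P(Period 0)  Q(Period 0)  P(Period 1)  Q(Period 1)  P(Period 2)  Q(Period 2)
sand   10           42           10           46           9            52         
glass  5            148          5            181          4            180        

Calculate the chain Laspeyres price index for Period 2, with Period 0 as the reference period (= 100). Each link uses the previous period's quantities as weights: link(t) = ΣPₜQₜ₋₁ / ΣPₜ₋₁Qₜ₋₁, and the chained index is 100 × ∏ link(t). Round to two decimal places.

Link Period 0→Period 1:
ΣP(Period 1)Q(Period 0) = 10×42 + 5×148 = 420 + 740 = 1160
ΣP(Period 0)Q(Period 0) = 10×42 + 5×148 = 420 + 740 = 1160
link = 1160/1160 = 1.000000
Link Period 1→Period 2:
ΣP(Period 2)Q(Period 1) = 9×46 + 4×181 = 414 + 724 = 1138
ΣP(Period 1)Q(Period 1) = 10×46 + 5×181 = 460 + 905 = 1365
link = 1138/1365 = 0.833700
Chained index = 100 × 1.000000 × 0.833700 = 83.3700

83.37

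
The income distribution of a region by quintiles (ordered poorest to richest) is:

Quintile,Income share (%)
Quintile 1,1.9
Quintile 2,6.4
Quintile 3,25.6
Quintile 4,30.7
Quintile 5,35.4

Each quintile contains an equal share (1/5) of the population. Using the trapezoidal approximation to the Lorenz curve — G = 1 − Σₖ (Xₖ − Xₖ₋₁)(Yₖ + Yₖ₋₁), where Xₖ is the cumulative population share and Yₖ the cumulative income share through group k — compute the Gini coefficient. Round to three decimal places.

0.365

Cumulative income shares Yₖ: 0.0190, 0.0830, 0.3390, 0.6460, 1.0000
Σ (Xₖ−Xₖ₋₁)(Yₖ+Yₖ₋₁) = (1/5)(0.0190+0.0000) + (1/5)(0.0830+0.0190) + (1/5)(0.3390+0.0830) + (1/5)(0.6460+0.3390) + (1/5)(1.0000+0.6460)
  = 0.0038 + 0.0204 + 0.0844 + 0.1970 + 0.3292 = 0.6348
G = 1 − 0.6348 = 0.3652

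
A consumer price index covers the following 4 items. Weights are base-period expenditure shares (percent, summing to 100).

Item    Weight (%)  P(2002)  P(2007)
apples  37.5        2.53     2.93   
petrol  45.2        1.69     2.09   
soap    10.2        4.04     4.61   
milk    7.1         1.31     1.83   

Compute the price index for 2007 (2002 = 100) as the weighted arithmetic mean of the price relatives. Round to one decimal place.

apples: 37.5 × (2.93/2.53) = 37.5 × 1.158103 = 43.4289
petrol: 45.2 × (2.09/1.69) = 45.2 × 1.236686 = 55.8982
soap: 10.2 × (4.61/4.04) = 10.2 × 1.141089 = 11.6391
milk: 7.1 × (1.83/1.31) = 7.1 × 1.396947 = 9.9183
Index = Σ wᵢ·(p₁ᵢ/p₀ᵢ) = 43.4289 + 55.8982 + 11.6391 + 9.9183 = 120.8845

120.9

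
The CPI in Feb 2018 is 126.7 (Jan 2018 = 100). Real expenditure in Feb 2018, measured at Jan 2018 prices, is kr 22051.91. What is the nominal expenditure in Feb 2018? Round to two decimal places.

Nominal = Real × (Index/100) = 22051.91 × (126.7/100)
        = 22051.91 × 1.267 = 27939.7700

27939.77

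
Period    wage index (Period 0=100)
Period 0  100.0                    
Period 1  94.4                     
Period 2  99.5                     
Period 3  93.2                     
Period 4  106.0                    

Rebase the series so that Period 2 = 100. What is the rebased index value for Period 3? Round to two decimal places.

93.67

Rebased(Period 3) = 93.2 / 99.5 × 100 = 93.6683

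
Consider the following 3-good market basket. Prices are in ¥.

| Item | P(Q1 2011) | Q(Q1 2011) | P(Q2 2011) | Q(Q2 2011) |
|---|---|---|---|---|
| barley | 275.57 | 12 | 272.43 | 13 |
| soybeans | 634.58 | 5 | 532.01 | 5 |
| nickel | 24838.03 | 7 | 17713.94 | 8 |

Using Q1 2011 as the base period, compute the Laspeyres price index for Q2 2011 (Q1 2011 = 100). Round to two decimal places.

72.04

Laspeyres price index uses base-period quantities as weights.
ΣP(Q2 2011)·Q(Q1 2011) = 272.43×12 + 532.01×5 + 17713.94×7 = 3269.16 + 2660.05 + 123997.58 = 129926.79
ΣP(Q1 2011)·Q(Q1 2011) = 275.57×12 + 634.58×5 + 24838.03×7 = 3306.84 + 3172.9 + 173866.21 = 180345.95
Index = 129926.79 / 180345.95 × 100 = 72.0431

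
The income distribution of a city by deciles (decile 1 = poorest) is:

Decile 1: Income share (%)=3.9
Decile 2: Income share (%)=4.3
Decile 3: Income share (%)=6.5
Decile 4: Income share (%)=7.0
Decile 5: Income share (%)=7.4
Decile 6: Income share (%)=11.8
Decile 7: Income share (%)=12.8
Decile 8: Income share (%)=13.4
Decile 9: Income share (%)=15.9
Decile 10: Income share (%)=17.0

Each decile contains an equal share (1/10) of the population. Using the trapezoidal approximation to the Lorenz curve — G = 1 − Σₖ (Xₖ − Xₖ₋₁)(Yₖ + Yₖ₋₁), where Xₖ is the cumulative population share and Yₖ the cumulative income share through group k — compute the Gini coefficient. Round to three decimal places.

Cumulative income shares Yₖ: 0.0390, 0.0820, 0.1470, 0.2170, 0.2910, 0.4090, 0.5370, 0.6710, 0.8300, 1.0000
Σ (Xₖ−Xₖ₋₁)(Yₖ+Yₖ₋₁) = (1/10)(0.0390+0.0000) + (1/10)(0.0820+0.0390) + (1/10)(0.1470+0.0820) + (1/10)(0.2170+0.1470) + (1/10)(0.2910+0.2170) + (1/10)(0.4090+0.2910) + (1/10)(0.5370+0.4090) + (1/10)(0.6710+0.5370) + (1/10)(0.8300+0.6710) + (1/10)(1.0000+0.8300)
  = 0.0039 + 0.0121 + 0.0229 + 0.0364 + 0.0508 + 0.0700 + 0.0946 + 0.1208 + 0.1501 + 0.1830 = 0.7446
G = 1 − 0.7446 = 0.2554

0.255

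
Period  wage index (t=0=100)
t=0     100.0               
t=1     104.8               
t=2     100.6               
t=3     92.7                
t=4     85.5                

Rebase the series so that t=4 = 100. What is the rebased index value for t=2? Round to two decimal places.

117.66

Rebased(t=2) = 100.6 / 85.5 × 100 = 117.6608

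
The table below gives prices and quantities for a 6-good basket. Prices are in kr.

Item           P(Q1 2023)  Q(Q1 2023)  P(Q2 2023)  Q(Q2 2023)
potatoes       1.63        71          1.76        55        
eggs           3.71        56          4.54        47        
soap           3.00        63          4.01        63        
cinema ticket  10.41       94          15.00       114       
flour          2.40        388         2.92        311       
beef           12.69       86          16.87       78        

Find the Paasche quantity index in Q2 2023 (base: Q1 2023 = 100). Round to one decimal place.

97.2

Paasche quantity index uses current-period prices as weights.
ΣP(Q2 2023)·Q(Q2 2023) = 1.76×55 + 4.54×47 + 4.01×63 + 15.00×114 + 2.92×311 + 16.87×78 = 96.8 + 213.38 + 252.63 + 1710 + 908.12 + 1315.86 = 4496.79
ΣP(Q2 2023)·Q(Q1 2023) = 1.76×71 + 4.54×56 + 4.01×63 + 15.00×94 + 2.92×388 + 16.87×86 = 124.96 + 254.24 + 252.63 + 1410 + 1132.96 + 1450.82 = 4625.61
Index = 4496.79 / 4625.61 × 100 = 97.2151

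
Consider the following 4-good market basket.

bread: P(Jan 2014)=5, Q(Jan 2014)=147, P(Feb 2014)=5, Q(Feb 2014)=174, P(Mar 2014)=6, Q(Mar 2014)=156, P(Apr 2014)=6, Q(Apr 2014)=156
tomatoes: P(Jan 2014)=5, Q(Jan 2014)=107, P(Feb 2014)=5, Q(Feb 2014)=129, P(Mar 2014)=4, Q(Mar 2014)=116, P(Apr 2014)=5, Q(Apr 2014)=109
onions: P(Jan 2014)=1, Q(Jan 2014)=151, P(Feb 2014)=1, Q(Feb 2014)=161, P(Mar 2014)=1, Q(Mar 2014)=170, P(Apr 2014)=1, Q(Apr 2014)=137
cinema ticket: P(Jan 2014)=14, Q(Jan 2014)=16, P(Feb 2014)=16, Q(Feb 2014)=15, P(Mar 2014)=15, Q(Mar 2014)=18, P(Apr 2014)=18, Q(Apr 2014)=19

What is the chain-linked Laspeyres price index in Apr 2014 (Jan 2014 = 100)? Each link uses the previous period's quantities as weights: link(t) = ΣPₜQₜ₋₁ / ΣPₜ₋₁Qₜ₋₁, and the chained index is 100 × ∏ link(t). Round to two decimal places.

113.11

Link Jan 2014→Feb 2014:
ΣP(Feb 2014)Q(Jan 2014) = 5×147 + 5×107 + 1×151 + 16×16 = 735 + 535 + 151 + 256 = 1677
ΣP(Jan 2014)Q(Jan 2014) = 5×147 + 5×107 + 1×151 + 14×16 = 735 + 535 + 151 + 224 = 1645
link = 1677/1645 = 1.019453
Link Feb 2014→Mar 2014:
ΣP(Mar 2014)Q(Feb 2014) = 6×174 + 4×129 + 1×161 + 15×15 = 1044 + 516 + 161 + 225 = 1946
ΣP(Feb 2014)Q(Feb 2014) = 5×174 + 5×129 + 1×161 + 16×15 = 870 + 645 + 161 + 240 = 1916
link = 1946/1916 = 1.015658
Link Mar 2014→Apr 2014:
ΣP(Apr 2014)Q(Mar 2014) = 6×156 + 5×116 + 1×170 + 18×18 = 936 + 580 + 170 + 324 = 2010
ΣP(Mar 2014)Q(Mar 2014) = 6×156 + 4×116 + 1×170 + 15×18 = 936 + 464 + 170 + 270 = 1840
link = 2010/1840 = 1.092391
Chained index = 100 × 1.019453 × 1.015658 × 1.092391 = 113.1078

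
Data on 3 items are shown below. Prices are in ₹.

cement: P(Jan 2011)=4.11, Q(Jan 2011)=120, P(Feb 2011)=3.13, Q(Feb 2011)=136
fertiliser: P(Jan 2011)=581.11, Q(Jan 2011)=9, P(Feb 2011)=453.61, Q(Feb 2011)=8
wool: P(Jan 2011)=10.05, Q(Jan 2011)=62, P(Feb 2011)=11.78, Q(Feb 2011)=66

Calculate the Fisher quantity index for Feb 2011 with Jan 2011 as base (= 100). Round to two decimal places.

92.82

Laspeyres component (base-period weights):
ΣP(Jan 2011)Q(Feb 2011) = 4.11×136 + 581.11×8 + 10.05×66 = 558.96 + 4648.88 + 663.3 = 5871.14
ΣP(Jan 2011)Q(Jan 2011) = 4.11×120 + 581.11×9 + 10.05×62 = 493.2 + 5229.99 + 623.1 = 6346.29
L = 5871.14 / 6346.29 × 100 = 92.5129
Paasche component (current-period weights):
ΣP(Feb 2011)Q(Feb 2011) = 3.13×136 + 453.61×8 + 11.78×66 = 425.68 + 3628.88 + 777.48 = 4832.04
ΣP(Feb 2011)Q(Jan 2011) = 3.13×120 + 453.61×9 + 11.78×62 = 375.6 + 4082.49 + 730.36 = 5188.45
P = 4832.04 / 5188.45 × 100 = 93.1307
Fisher = √(L × P) = √(92.5129 × 93.1307) = 92.8213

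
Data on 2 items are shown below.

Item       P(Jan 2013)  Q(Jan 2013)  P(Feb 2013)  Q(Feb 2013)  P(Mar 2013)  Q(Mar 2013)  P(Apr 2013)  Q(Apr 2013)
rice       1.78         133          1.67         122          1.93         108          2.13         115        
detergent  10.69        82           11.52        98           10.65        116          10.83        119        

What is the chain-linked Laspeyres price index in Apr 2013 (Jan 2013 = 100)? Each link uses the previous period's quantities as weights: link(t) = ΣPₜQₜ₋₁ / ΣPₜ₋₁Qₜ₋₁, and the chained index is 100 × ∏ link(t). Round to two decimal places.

Link Jan 2013→Feb 2013:
ΣP(Feb 2013)Q(Jan 2013) = 1.67×133 + 11.52×82 = 222.11 + 944.64 = 1166.75
ΣP(Jan 2013)Q(Jan 2013) = 1.78×133 + 10.69×82 = 236.74 + 876.58 = 1113.32
link = 1166.75/1113.32 = 1.047992
Link Feb 2013→Mar 2013:
ΣP(Mar 2013)Q(Feb 2013) = 1.93×122 + 10.65×98 = 235.46 + 1043.7 = 1279.16
ΣP(Feb 2013)Q(Feb 2013) = 1.67×122 + 11.52×98 = 203.74 + 1128.96 = 1332.7
link = 1279.16/1332.7 = 0.959826
Link Mar 2013→Apr 2013:
ΣP(Apr 2013)Q(Mar 2013) = 2.13×108 + 10.83×116 = 230.04 + 1256.28 = 1486.32
ΣP(Mar 2013)Q(Mar 2013) = 1.93×108 + 10.65×116 = 208.44 + 1235.4 = 1443.84
link = 1486.32/1443.84 = 1.029422
Chained index = 100 × 1.047992 × 0.959826 × 1.029422 = 103.5484

103.55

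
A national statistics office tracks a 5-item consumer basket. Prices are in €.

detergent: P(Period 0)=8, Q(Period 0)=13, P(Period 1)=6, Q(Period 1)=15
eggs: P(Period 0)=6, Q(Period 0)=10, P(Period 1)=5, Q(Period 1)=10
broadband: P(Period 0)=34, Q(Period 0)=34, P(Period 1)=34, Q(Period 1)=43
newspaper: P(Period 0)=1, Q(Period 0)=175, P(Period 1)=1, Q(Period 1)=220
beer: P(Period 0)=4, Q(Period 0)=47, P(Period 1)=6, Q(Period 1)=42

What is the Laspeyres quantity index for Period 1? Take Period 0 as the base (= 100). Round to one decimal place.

Laspeyres quantity index uses base-period prices as weights.
ΣP(Period 0)·Q(Period 1) = 8×15 + 6×10 + 34×43 + 1×220 + 4×42 = 120 + 60 + 1462 + 220 + 168 = 2030
ΣP(Period 0)·Q(Period 0) = 8×13 + 6×10 + 34×34 + 1×175 + 4×47 = 104 + 60 + 1156 + 175 + 188 = 1683
Index = 2030 / 1683 × 100 = 120.6179

120.6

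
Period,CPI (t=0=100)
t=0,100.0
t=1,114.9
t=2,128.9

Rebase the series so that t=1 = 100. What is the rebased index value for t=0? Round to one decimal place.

Rebased(t=0) = 100.0 / 114.9 × 100 = 87.0322

87.0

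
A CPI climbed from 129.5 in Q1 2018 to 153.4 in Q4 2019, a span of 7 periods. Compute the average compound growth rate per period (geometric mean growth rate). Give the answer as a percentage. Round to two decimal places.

Growth factor = (153.4/129.5)^(1/7) = (1.184556)^(1/7) = 1.024491
Growth rate = 1.024491 − 1 = 0.024491 = 2.4491%

2.45%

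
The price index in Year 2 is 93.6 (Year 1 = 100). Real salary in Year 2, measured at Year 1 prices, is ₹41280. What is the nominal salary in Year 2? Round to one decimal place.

Nominal = Real × (Index/100) = 41280 × (93.6/100)
        = 41280 × 0.936 = 38638.0800

38638.1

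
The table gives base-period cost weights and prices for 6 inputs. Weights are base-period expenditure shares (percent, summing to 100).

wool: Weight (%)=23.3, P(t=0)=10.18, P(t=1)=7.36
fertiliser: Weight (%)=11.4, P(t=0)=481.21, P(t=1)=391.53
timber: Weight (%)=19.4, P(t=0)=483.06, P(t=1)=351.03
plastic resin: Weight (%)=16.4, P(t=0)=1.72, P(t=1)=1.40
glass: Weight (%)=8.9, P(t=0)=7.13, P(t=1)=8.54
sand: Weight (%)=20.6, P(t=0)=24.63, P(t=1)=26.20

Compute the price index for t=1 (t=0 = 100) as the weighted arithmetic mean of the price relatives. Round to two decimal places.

wool: 23.3 × (7.36/10.18) = 23.3 × 0.722986 = 16.8456
fertiliser: 11.4 × (391.53/481.21) = 11.4 × 0.813636 = 9.2755
timber: 19.4 × (351.03/483.06) = 19.4 × 0.726680 = 14.0976
plastic resin: 16.4 × (1.40/1.72) = 16.4 × 0.813953 = 13.3488
glass: 8.9 × (8.54/7.13) = 8.9 × 1.197756 = 10.6600
sand: 20.6 × (26.20/24.63) = 20.6 × 1.063743 = 21.9131
Index = Σ wᵢ·(p₁ᵢ/p₀ᵢ) = 16.8456 + 9.2755 + 14.0976 + 13.3488 + 10.6600 + 21.9131 = 86.1406

86.14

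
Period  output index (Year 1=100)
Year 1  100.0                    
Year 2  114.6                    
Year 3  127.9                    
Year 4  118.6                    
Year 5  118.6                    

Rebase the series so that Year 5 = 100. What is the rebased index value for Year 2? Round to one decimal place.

Rebased(Year 2) = 114.6 / 118.6 × 100 = 96.6273

96.6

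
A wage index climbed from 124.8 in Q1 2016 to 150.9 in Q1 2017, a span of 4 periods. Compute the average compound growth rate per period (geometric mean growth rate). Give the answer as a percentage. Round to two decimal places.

4.86%

Growth factor = (150.9/124.8)^(1/4) = (1.209135)^(1/4) = 1.048621
Growth rate = 1.048621 − 1 = 0.048621 = 4.8621%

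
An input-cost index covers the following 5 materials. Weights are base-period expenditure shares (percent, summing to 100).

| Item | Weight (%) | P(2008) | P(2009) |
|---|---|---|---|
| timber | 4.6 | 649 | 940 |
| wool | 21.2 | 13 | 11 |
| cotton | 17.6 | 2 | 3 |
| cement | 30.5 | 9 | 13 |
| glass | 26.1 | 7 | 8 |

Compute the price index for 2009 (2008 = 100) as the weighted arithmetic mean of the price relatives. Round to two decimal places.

124.89

timber: 4.6 × (940/649) = 4.6 × 1.448382 = 6.6626
wool: 21.2 × (11/13) = 21.2 × 0.846154 = 17.9385
cotton: 17.6 × (3/2) = 17.6 × 1.500000 = 26.4000
cement: 30.5 × (13/9) = 30.5 × 1.444444 = 44.0556
glass: 26.1 × (8/7) = 26.1 × 1.142857 = 29.8286
Index = Σ wᵢ·(p₁ᵢ/p₀ᵢ) = 6.6626 + 17.9385 + 26.4000 + 44.0556 + 29.8286 = 124.8851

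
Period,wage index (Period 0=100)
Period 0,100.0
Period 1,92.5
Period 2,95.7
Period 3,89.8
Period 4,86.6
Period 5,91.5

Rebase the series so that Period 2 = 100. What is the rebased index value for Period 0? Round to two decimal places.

104.49

Rebased(Period 0) = 100.0 / 95.7 × 100 = 104.4932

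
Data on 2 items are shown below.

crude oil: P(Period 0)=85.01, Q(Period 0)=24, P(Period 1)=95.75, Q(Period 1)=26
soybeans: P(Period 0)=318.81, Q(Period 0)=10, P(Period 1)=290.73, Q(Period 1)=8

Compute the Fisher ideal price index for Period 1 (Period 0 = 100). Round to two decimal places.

Laspeyres component (base-period weights):
ΣP(Period 1)Q(Period 0) = 95.75×24 + 290.73×10 = 2298 + 2907.3 = 5205.3
ΣP(Period 0)Q(Period 0) = 85.01×24 + 318.81×10 = 2040.24 + 3188.1 = 5228.34
L = 5205.3 / 5228.34 × 100 = 99.5593
Paasche component (current-period weights):
ΣP(Period 1)Q(Period 1) = 95.75×26 + 290.73×8 = 2489.5 + 2325.84 = 4815.34
ΣP(Period 0)Q(Period 1) = 85.01×26 + 318.81×8 = 2210.26 + 2550.48 = 4760.74
P = 4815.34 / 4760.74 × 100 = 101.1469
Fisher = √(L × P) = √(99.5593 × 101.1469) = 100.3500

100.35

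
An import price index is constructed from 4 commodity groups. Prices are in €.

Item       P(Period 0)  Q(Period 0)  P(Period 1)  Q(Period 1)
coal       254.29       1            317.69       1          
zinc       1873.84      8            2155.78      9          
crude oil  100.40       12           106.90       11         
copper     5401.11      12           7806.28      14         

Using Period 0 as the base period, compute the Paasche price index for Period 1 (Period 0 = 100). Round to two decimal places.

138.73

Paasche price index uses current-period quantities as weights.
ΣP(Period 1)·Q(Period 1) = 317.69×1 + 2155.78×9 + 106.90×11 + 7806.28×14 = 317.69 + 19402.02 + 1175.9 + 109287.92 = 130183.53
ΣP(Period 0)·Q(Period 1) = 254.29×1 + 1873.84×9 + 100.40×11 + 5401.11×14 = 254.29 + 16864.56 + 1104.4 + 75615.54 = 93838.79
Index = 130183.53 / 93838.79 × 100 = 138.7310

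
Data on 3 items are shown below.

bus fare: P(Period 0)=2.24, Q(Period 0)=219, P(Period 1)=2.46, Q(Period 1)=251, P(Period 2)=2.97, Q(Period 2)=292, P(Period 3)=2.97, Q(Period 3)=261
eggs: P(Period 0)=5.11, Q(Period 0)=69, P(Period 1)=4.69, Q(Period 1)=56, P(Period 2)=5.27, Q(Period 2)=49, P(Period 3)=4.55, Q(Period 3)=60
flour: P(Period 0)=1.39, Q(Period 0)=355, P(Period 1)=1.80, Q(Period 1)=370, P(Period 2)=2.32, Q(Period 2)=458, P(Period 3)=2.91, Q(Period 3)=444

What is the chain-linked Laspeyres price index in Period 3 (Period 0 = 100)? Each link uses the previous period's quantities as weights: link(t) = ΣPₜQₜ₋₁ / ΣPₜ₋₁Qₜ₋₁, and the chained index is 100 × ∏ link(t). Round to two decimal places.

152.78

Link Period 0→Period 1:
ΣP(Period 1)Q(Period 0) = 2.46×219 + 4.69×69 + 1.80×355 = 538.74 + 323.61 + 639 = 1501.35
ΣP(Period 0)Q(Period 0) = 2.24×219 + 5.11×69 + 1.39×355 = 490.56 + 352.59 + 493.45 = 1336.6
link = 1501.35/1336.6 = 1.123261
Link Period 1→Period 2:
ΣP(Period 2)Q(Period 1) = 2.97×251 + 5.27×56 + 2.32×370 = 745.47 + 295.12 + 858.4 = 1898.99
ΣP(Period 1)Q(Period 1) = 2.46×251 + 4.69×56 + 1.80×370 = 617.46 + 262.64 + 666 = 1546.1
link = 1898.99/1546.1 = 1.228245
Link Period 2→Period 3:
ΣP(Period 3)Q(Period 2) = 2.97×292 + 4.55×49 + 2.91×458 = 867.24 + 222.95 + 1332.78 = 2422.97
ΣP(Period 2)Q(Period 2) = 2.97×292 + 5.27×49 + 2.32×458 = 867.24 + 258.23 + 1062.56 = 2188.03
link = 2422.97/2188.03 = 1.107375
Chained index = 100 × 1.123261 × 1.228245 × 1.107375 = 152.7778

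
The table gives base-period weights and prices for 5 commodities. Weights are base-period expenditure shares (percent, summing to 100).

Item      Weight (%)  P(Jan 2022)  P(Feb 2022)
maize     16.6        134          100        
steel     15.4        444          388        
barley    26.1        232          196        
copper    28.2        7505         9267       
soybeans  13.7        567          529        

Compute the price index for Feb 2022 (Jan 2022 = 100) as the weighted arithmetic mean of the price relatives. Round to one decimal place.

maize: 16.6 × (100/134) = 16.6 × 0.746269 = 12.3881
steel: 15.4 × (388/444) = 15.4 × 0.873874 = 13.4577
barley: 26.1 × (196/232) = 26.1 × 0.844828 = 22.0500
copper: 28.2 × (9267/7505) = 28.2 × 1.234777 = 34.8207
soybeans: 13.7 × (529/567) = 13.7 × 0.932981 = 12.7818
Index = Σ wᵢ·(p₁ᵢ/p₀ᵢ) = 12.3881 + 13.4577 + 22.0500 + 34.8207 + 12.7818 = 95.4983

95.5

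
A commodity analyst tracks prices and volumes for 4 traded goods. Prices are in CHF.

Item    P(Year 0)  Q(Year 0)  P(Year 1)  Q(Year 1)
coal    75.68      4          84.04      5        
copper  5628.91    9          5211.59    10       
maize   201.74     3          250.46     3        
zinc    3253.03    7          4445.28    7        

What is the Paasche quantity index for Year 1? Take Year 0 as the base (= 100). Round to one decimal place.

Paasche quantity index uses current-period prices as weights.
ΣP(Year 1)·Q(Year 1) = 84.04×5 + 5211.59×10 + 250.46×3 + 4445.28×7 = 420.2 + 52115.9 + 751.38 + 31116.96 = 84404.44
ΣP(Year 1)·Q(Year 0) = 84.04×4 + 5211.59×9 + 250.46×3 + 4445.28×7 = 336.16 + 46904.31 + 751.38 + 31116.96 = 79108.81
Index = 84404.44 / 79108.81 × 100 = 106.6941

106.7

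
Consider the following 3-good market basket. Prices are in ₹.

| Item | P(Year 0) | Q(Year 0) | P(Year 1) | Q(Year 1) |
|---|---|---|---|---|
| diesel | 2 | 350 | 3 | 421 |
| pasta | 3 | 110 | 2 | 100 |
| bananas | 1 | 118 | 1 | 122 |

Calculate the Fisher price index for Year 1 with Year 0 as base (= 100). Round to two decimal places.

Laspeyres component (base-period weights):
ΣP(Year 1)Q(Year 0) = 3×350 + 2×110 + 1×118 = 1050 + 220 + 118 = 1388
ΣP(Year 0)Q(Year 0) = 2×350 + 3×110 + 1×118 = 700 + 330 + 118 = 1148
L = 1388 / 1148 × 100 = 120.9059
Paasche component (current-period weights):
ΣP(Year 1)Q(Year 1) = 3×421 + 2×100 + 1×122 = 1263 + 200 + 122 = 1585
ΣP(Year 0)Q(Year 1) = 2×421 + 3×100 + 1×122 = 842 + 300 + 122 = 1264
P = 1585 / 1264 × 100 = 125.3956
Fisher = √(L × P) = √(120.9059 × 125.3956) = 123.1303

123.13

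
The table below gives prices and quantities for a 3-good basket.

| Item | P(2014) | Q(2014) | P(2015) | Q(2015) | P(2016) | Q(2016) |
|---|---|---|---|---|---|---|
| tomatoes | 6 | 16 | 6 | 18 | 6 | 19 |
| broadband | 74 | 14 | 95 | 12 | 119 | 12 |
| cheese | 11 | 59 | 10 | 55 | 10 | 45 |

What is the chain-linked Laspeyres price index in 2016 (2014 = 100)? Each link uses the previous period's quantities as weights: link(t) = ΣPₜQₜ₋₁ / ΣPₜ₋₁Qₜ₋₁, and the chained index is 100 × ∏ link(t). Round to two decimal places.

131.33

Link 2014→2015:
ΣP(2015)Q(2014) = 6×16 + 95×14 + 10×59 = 96 + 1330 + 590 = 2016
ΣP(2014)Q(2014) = 6×16 + 74×14 + 11×59 = 96 + 1036 + 649 = 1781
link = 2016/1781 = 1.131948
Link 2015→2016:
ΣP(2016)Q(2015) = 6×18 + 119×12 + 10×55 = 108 + 1428 + 550 = 2086
ΣP(2015)Q(2015) = 6×18 + 95×12 + 10×55 = 108 + 1140 + 550 = 1798
link = 2086/1798 = 1.160178
Chained index = 100 × 1.131948 × 1.160178 = 131.3262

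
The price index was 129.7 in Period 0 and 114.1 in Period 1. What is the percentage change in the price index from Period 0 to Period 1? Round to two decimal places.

Change = (114.1 − 129.7) / 129.7 × 100
       = -15.6 / 129.7 × 100 = -12.0278%

-12.03%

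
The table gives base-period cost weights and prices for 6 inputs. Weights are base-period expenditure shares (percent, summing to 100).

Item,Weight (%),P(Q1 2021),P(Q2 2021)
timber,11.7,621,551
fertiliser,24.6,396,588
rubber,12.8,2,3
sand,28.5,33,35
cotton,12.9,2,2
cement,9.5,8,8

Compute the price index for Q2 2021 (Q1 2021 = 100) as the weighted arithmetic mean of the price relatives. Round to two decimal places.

118.74

timber: 11.7 × (551/621) = 11.7 × 0.887279 = 10.3812
fertiliser: 24.6 × (588/396) = 24.6 × 1.484848 = 36.5273
rubber: 12.8 × (3/2) = 12.8 × 1.500000 = 19.2000
sand: 28.5 × (35/33) = 28.5 × 1.060606 = 30.2273
cotton: 12.9 × (2/2) = 12.9 × 1.000000 = 12.9000
cement: 9.5 × (8/8) = 9.5 × 1.000000 = 9.5000
Index = Σ wᵢ·(p₁ᵢ/p₀ᵢ) = 10.3812 + 36.5273 + 19.2000 + 30.2273 + 12.9000 + 9.5000 = 118.7357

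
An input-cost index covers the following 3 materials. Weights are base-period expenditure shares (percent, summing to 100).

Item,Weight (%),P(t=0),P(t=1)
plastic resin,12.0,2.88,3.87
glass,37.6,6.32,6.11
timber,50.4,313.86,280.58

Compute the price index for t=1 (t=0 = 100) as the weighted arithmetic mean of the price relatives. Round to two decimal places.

97.53

plastic resin: 12.0 × (3.87/2.88) = 12.0 × 1.343750 = 16.1250
glass: 37.6 × (6.11/6.32) = 37.6 × 0.966772 = 36.3506
timber: 50.4 × (280.58/313.86) = 50.4 × 0.893965 = 45.0559
Index = Σ wᵢ·(p₁ᵢ/p₀ᵢ) = 16.1250 + 36.3506 + 45.0559 = 97.5315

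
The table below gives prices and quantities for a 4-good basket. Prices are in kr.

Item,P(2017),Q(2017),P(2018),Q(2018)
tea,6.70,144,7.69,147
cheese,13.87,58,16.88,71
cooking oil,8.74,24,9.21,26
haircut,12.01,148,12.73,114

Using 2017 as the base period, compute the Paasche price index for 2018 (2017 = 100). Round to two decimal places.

112.72

Paasche price index uses current-period quantities as weights.
ΣP(2018)·Q(2018) = 7.69×147 + 16.88×71 + 9.21×26 + 12.73×114 = 1130.43 + 1198.48 + 239.46 + 1451.22 = 4019.59
ΣP(2017)·Q(2018) = 6.70×147 + 13.87×71 + 8.74×26 + 12.01×114 = 984.9 + 984.77 + 227.24 + 1369.14 = 3566.05
Index = 4019.59 / 3566.05 × 100 = 112.7183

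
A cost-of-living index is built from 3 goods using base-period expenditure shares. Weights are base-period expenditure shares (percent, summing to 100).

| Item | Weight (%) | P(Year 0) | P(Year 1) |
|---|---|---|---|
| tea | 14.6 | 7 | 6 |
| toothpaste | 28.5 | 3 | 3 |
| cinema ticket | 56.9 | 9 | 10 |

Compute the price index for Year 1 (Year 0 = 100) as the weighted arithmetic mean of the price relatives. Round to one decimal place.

tea: 14.6 × (6/7) = 14.6 × 0.857143 = 12.5143
toothpaste: 28.5 × (3/3) = 28.5 × 1.000000 = 28.5000
cinema ticket: 56.9 × (10/9) = 56.9 × 1.111111 = 63.2222
Index = Σ wᵢ·(p₁ᵢ/p₀ᵢ) = 12.5143 + 28.5000 + 63.2222 = 104.2365

104.2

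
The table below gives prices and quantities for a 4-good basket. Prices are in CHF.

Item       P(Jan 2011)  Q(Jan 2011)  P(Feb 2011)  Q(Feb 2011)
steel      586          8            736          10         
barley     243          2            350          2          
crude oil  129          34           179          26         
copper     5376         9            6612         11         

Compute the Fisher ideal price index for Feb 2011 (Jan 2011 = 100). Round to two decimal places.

124.35

Laspeyres component (base-period weights):
ΣP(Feb 2011)Q(Jan 2011) = 736×8 + 350×2 + 179×34 + 6612×9 = 5888 + 700 + 6086 + 59508 = 72182
ΣP(Jan 2011)Q(Jan 2011) = 586×8 + 243×2 + 129×34 + 5376×9 = 4688 + 486 + 4386 + 48384 = 57944
L = 72182 / 57944 × 100 = 124.5720
Paasche component (current-period weights):
ΣP(Feb 2011)Q(Feb 2011) = 736×10 + 350×2 + 179×26 + 6612×11 = 7360 + 700 + 4654 + 72732 = 85446
ΣP(Jan 2011)Q(Feb 2011) = 586×10 + 243×2 + 129×26 + 5376×11 = 5860 + 486 + 3354 + 59136 = 68836
P = 85446 / 68836 × 100 = 124.1298
Fisher = √(L × P) = √(124.5720 × 124.1298) = 124.3507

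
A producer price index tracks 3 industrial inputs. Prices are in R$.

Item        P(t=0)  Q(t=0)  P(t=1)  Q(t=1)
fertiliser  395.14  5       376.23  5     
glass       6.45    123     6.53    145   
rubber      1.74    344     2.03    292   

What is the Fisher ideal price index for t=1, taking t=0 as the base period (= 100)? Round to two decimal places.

Laspeyres component (base-period weights):
ΣP(t=1)Q(t=0) = 376.23×5 + 6.53×123 + 2.03×344 = 1881.15 + 803.19 + 698.32 = 3382.66
ΣP(t=0)Q(t=0) = 395.14×5 + 6.45×123 + 1.74×344 = 1975.7 + 793.35 + 598.56 = 3367.61
L = 3382.66 / 3367.61 × 100 = 100.4469
Paasche component (current-period weights):
ΣP(t=1)Q(t=1) = 376.23×5 + 6.53×145 + 2.03×292 = 1881.15 + 946.85 + 592.76 = 3420.76
ΣP(t=0)Q(t=1) = 395.14×5 + 6.45×145 + 1.74×292 = 1975.7 + 935.25 + 508.08 = 3419.03
P = 3420.76 / 3419.03 × 100 = 100.0506
Fisher = √(L × P) = √(100.4469 × 100.0506) = 100.2486

100.25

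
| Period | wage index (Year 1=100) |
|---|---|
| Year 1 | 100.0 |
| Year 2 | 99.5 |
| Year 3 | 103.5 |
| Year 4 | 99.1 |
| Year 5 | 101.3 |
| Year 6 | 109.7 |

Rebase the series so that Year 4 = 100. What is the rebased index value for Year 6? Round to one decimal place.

Rebased(Year 6) = 109.7 / 99.1 × 100 = 110.6963

110.7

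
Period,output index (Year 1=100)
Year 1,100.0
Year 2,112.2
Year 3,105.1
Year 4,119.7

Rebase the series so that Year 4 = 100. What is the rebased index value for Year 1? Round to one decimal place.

83.5

Rebased(Year 1) = 100.0 / 119.7 × 100 = 83.5422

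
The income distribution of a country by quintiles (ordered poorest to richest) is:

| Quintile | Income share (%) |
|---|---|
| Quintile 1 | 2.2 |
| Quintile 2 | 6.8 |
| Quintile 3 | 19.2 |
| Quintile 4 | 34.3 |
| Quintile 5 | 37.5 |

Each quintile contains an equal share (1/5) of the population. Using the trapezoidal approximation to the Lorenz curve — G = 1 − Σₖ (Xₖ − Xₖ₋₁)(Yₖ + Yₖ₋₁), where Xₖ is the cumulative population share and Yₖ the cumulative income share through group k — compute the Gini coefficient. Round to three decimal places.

Cumulative income shares Yₖ: 0.0220, 0.0900, 0.2820, 0.6250, 1.0000
Σ (Xₖ−Xₖ₋₁)(Yₖ+Yₖ₋₁) = (1/5)(0.0220+0.0000) + (1/5)(0.0900+0.0220) + (1/5)(0.2820+0.0900) + (1/5)(0.6250+0.2820) + (1/5)(1.0000+0.6250)
  = 0.0044 + 0.0224 + 0.0744 + 0.1814 + 0.3250 = 0.6076
G = 1 − 0.6076 = 0.3924

0.392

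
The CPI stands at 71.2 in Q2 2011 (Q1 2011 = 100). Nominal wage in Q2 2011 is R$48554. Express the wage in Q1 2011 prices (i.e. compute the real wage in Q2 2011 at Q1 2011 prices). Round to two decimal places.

68193.82

Real = Nominal ÷ (Index/100) = 48554 ÷ (71.2/100)
     = 48554 ÷ 0.712 = 68193.8202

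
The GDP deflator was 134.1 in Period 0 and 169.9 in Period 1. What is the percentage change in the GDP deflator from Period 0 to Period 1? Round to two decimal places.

26.70%

Change = (169.9 − 134.1) / 134.1 × 100
       = 35.8 / 134.1 × 100 = 26.6965%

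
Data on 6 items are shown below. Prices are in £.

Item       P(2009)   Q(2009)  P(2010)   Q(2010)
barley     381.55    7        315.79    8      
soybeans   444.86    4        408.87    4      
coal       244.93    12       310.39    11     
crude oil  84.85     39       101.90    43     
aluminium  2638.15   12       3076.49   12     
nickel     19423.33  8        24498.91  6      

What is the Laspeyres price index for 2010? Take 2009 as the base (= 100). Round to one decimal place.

Laspeyres price index uses base-period quantities as weights.
ΣP(2010)·Q(2009) = 315.79×7 + 408.87×4 + 310.39×12 + 101.90×39 + 3076.49×12 + 24498.91×8 = 2210.53 + 1635.48 + 3724.68 + 3974.1 + 36917.88 + 195991.28 = 244453.95
ΣP(2009)·Q(2009) = 381.55×7 + 444.86×4 + 244.93×12 + 84.85×39 + 2638.15×12 + 19423.33×8 = 2670.85 + 1779.44 + 2939.16 + 3309.15 + 31657.8 + 155386.64 = 197743.04
Index = 244453.95 / 197743.04 × 100 = 123.6220

123.6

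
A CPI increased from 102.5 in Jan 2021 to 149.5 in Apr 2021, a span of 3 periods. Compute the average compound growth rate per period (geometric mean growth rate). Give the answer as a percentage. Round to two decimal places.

Growth factor = (149.5/102.5)^(1/3) = (1.458537)^(1/3) = 1.134068
Growth rate = 1.134068 − 1 = 0.134068 = 13.4068%

13.41%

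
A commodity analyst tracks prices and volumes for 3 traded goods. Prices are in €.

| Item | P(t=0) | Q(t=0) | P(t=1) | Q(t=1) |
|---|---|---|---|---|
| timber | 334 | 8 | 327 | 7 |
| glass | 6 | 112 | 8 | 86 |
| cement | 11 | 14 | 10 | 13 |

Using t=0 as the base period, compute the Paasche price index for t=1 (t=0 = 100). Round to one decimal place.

103.7

Paasche price index uses current-period quantities as weights.
ΣP(t=1)·Q(t=1) = 327×7 + 8×86 + 10×13 = 2289 + 688 + 130 = 3107
ΣP(t=0)·Q(t=1) = 334×7 + 6×86 + 11×13 = 2338 + 516 + 143 = 2997
Index = 3107 / 2997 × 100 = 103.6703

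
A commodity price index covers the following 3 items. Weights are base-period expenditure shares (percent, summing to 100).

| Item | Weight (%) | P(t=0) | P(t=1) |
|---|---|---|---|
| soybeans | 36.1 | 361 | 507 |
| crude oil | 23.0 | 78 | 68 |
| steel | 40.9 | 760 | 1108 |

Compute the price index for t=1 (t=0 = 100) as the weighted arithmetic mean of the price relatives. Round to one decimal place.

soybeans: 36.1 × (507/361) = 36.1 × 1.404432 = 50.7000
crude oil: 23.0 × (68/78) = 23.0 × 0.871795 = 20.0513
steel: 40.9 × (1108/760) = 40.9 × 1.457895 = 59.6279
Index = Σ wᵢ·(p₁ᵢ/p₀ᵢ) = 50.7000 + 20.0513 + 59.6279 = 130.3792

130.4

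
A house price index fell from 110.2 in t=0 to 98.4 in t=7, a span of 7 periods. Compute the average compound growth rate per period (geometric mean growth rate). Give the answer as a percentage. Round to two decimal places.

-1.60%

Growth factor = (98.4/110.2)^(1/7) = (0.892922)^(1/7) = 0.983951
Growth rate = 0.983951 − 1 = -0.016049 = -1.6049%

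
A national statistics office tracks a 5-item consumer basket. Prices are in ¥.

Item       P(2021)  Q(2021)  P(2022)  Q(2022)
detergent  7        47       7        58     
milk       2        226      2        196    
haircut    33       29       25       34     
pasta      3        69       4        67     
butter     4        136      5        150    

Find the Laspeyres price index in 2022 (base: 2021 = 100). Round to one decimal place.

Laspeyres price index uses base-period quantities as weights.
ΣP(2022)·Q(2021) = 7×47 + 2×226 + 25×29 + 4×69 + 5×136 = 329 + 452 + 725 + 276 + 680 = 2462
ΣP(2021)·Q(2021) = 7×47 + 2×226 + 33×29 + 3×69 + 4×136 = 329 + 452 + 957 + 207 + 544 = 2489
Index = 2462 / 2489 × 100 = 98.9152

98.9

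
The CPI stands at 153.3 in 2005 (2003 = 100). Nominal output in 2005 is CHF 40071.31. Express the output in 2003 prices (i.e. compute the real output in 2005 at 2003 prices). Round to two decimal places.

Real = Nominal ÷ (Index/100) = 40071.31 ÷ (153.3/100)
     = 40071.31 ÷ 1.533 = 26139.1455

26139.15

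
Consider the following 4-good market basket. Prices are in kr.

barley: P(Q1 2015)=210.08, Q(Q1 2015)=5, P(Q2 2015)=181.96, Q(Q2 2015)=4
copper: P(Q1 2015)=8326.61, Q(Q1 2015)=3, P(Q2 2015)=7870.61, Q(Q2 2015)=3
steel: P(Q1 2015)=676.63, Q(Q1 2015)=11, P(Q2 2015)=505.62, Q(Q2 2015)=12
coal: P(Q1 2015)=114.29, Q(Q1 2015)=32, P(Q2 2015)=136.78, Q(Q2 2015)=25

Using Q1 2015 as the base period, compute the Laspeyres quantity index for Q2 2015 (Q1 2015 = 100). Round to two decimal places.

99.10

Laspeyres quantity index uses base-period prices as weights.
ΣP(Q1 2015)·Q(Q2 2015) = 210.08×4 + 8326.61×3 + 676.63×12 + 114.29×25 = 840.32 + 24979.83 + 8119.56 + 2857.25 = 36796.96
ΣP(Q1 2015)·Q(Q1 2015) = 210.08×5 + 8326.61×3 + 676.63×11 + 114.29×32 = 1050.4 + 24979.83 + 7442.93 + 3657.28 = 37130.44
Index = 36796.96 / 37130.44 × 100 = 99.1019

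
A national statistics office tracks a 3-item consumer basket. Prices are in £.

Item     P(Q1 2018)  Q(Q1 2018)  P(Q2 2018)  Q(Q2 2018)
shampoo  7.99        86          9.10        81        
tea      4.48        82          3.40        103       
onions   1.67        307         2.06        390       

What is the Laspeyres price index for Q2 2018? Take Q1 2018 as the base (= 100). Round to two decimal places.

108.08

Laspeyres price index uses base-period quantities as weights.
ΣP(Q2 2018)·Q(Q1 2018) = 9.10×86 + 3.40×82 + 2.06×307 = 782.6 + 278.8 + 632.42 = 1693.82
ΣP(Q1 2018)·Q(Q1 2018) = 7.99×86 + 4.48×82 + 1.67×307 = 687.14 + 367.36 + 512.69 = 1567.19
Index = 1693.82 / 1567.19 × 100 = 108.0801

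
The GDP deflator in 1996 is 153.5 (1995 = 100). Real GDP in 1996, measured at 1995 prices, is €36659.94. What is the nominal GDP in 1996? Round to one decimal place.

56273.0

Nominal = Real × (Index/100) = 36659.94 × (153.5/100)
        = 36659.94 × 1.535 = 56273.0079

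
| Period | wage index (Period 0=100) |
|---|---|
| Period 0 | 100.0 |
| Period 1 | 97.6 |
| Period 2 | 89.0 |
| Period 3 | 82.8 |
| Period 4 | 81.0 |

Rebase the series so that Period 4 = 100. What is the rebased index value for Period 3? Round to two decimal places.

102.22

Rebased(Period 3) = 82.8 / 81.0 × 100 = 102.2222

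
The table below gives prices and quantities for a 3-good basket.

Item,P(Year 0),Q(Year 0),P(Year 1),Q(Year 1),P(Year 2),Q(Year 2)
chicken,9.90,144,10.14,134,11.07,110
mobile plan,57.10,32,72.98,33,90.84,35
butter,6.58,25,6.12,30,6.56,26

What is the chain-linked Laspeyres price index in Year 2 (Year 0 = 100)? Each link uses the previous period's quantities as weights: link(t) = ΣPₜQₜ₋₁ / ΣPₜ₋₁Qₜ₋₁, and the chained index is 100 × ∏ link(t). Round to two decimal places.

Link Year 0→Year 1:
ΣP(Year 1)Q(Year 0) = 10.14×144 + 72.98×32 + 6.12×25 = 1460.16 + 2335.36 + 153 = 3948.52
ΣP(Year 0)Q(Year 0) = 9.90×144 + 57.10×32 + 6.58×25 = 1425.6 + 1827.2 + 164.5 = 3417.3
link = 3948.52/3417.3 = 1.155450
Link Year 1→Year 2:
ΣP(Year 2)Q(Year 1) = 11.07×134 + 90.84×33 + 6.56×30 = 1483.38 + 2997.72 + 196.8 = 4677.9
ΣP(Year 1)Q(Year 1) = 10.14×134 + 72.98×33 + 6.12×30 = 1358.76 + 2408.34 + 183.6 = 3950.7
link = 4677.9/3950.7 = 1.184069
Chained index = 100 × 1.155450 × 1.184069 = 136.8132

136.81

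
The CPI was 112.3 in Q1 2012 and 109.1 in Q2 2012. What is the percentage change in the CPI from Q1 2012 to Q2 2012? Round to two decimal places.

-2.85%

Change = (109.1 − 112.3) / 112.3 × 100
       = -3.2 / 112.3 × 100 = -2.8495%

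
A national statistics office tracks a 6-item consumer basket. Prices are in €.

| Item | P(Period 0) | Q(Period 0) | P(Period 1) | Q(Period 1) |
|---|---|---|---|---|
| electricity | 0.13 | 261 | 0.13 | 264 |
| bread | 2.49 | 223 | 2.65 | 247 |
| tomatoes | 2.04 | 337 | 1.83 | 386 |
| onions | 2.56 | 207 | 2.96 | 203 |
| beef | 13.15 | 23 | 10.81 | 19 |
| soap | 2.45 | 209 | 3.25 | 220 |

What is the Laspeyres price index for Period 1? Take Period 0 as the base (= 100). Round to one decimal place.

Laspeyres price index uses base-period quantities as weights.
ΣP(Period 1)·Q(Period 0) = 0.13×261 + 2.65×223 + 1.83×337 + 2.96×207 + 10.81×23 + 3.25×209 = 33.93 + 590.95 + 616.71 + 612.72 + 248.63 + 679.25 = 2782.19
ΣP(Period 0)·Q(Period 0) = 0.13×261 + 2.49×223 + 2.04×337 + 2.56×207 + 13.15×23 + 2.45×209 = 33.93 + 555.27 + 687.48 + 529.92 + 302.45 + 512.05 = 2621.1
Index = 2782.19 / 2621.1 × 100 = 106.1459

106.1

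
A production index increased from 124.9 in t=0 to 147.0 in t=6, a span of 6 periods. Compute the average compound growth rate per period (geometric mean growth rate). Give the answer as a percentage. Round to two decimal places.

Growth factor = (147.0/124.9)^(1/6) = (1.176942)^(1/6) = 1.027525
Growth rate = 1.027525 − 1 = 0.027525 = 2.7525%

2.75%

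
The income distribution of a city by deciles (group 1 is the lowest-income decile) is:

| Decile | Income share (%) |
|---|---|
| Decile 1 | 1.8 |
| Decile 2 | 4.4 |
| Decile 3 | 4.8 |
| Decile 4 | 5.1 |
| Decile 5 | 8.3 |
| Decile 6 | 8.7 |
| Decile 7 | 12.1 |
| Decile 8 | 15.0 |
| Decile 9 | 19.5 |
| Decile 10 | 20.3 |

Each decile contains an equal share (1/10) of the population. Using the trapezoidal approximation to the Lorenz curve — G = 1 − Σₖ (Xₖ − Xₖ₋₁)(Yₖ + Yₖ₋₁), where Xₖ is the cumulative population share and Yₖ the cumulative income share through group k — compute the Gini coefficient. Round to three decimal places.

Cumulative income shares Yₖ: 0.0180, 0.0620, 0.1100, 0.1610, 0.2440, 0.3310, 0.4520, 0.6020, 0.7970, 1.0000
Σ (Xₖ−Xₖ₋₁)(Yₖ+Yₖ₋₁) = (1/10)(0.0180+0.0000) + (1/10)(0.0620+0.0180) + (1/10)(0.1100+0.0620) + (1/10)(0.1610+0.1100) + (1/10)(0.2440+0.1610) + (1/10)(0.3310+0.2440) + (1/10)(0.4520+0.3310) + (1/10)(0.6020+0.4520) + (1/10)(0.7970+0.6020) + (1/10)(1.0000+0.7970)
  = 0.0018 + 0.0080 + 0.0172 + 0.0271 + 0.0405 + 0.0575 + 0.0783 + 0.1054 + 0.1399 + 0.1797 = 0.6554
G = 1 − 0.6554 = 0.3446

0.345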